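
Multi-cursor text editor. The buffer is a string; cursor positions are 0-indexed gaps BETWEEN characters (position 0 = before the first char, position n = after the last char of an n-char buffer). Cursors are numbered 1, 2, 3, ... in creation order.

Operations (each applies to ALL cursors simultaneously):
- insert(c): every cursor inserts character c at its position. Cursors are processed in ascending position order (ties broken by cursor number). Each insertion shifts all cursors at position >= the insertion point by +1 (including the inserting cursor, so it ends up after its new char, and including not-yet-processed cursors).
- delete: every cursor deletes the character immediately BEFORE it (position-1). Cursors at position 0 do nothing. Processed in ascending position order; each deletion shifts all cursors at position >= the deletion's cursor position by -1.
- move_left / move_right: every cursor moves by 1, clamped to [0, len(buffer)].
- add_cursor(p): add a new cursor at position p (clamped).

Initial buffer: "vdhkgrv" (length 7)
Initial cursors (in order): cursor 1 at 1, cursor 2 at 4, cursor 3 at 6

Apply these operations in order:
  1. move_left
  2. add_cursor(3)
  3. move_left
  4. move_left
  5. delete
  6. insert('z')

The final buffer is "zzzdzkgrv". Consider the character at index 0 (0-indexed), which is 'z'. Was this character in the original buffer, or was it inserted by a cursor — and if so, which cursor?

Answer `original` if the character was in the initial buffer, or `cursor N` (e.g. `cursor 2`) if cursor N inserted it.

Answer: cursor 1

Derivation:
After op 1 (move_left): buffer="vdhkgrv" (len 7), cursors c1@0 c2@3 c3@5, authorship .......
After op 2 (add_cursor(3)): buffer="vdhkgrv" (len 7), cursors c1@0 c2@3 c4@3 c3@5, authorship .......
After op 3 (move_left): buffer="vdhkgrv" (len 7), cursors c1@0 c2@2 c4@2 c3@4, authorship .......
After op 4 (move_left): buffer="vdhkgrv" (len 7), cursors c1@0 c2@1 c4@1 c3@3, authorship .......
After op 5 (delete): buffer="dkgrv" (len 5), cursors c1@0 c2@0 c4@0 c3@1, authorship .....
After op 6 (insert('z')): buffer="zzzdzkgrv" (len 9), cursors c1@3 c2@3 c4@3 c3@5, authorship 124.3....
Authorship (.=original, N=cursor N): 1 2 4 . 3 . . . .
Index 0: author = 1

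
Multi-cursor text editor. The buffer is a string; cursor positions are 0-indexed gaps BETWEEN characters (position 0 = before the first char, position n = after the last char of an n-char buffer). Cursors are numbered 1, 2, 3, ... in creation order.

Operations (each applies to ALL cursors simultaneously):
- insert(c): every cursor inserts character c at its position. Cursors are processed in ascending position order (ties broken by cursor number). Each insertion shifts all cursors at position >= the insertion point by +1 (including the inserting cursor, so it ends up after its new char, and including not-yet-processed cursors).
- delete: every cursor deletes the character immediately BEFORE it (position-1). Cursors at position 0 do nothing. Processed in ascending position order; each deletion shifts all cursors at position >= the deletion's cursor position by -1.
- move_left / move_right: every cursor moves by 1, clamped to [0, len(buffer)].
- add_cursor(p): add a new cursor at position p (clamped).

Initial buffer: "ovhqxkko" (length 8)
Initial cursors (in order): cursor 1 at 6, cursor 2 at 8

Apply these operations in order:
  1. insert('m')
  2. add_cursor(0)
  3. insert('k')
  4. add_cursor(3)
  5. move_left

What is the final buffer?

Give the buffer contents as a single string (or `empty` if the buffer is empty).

After op 1 (insert('m')): buffer="ovhqxkmkom" (len 10), cursors c1@7 c2@10, authorship ......1..2
After op 2 (add_cursor(0)): buffer="ovhqxkmkom" (len 10), cursors c3@0 c1@7 c2@10, authorship ......1..2
After op 3 (insert('k')): buffer="kovhqxkmkkomk" (len 13), cursors c3@1 c1@9 c2@13, authorship 3......11..22
After op 4 (add_cursor(3)): buffer="kovhqxkmkkomk" (len 13), cursors c3@1 c4@3 c1@9 c2@13, authorship 3......11..22
After op 5 (move_left): buffer="kovhqxkmkkomk" (len 13), cursors c3@0 c4@2 c1@8 c2@12, authorship 3......11..22

Answer: kovhqxkmkkomk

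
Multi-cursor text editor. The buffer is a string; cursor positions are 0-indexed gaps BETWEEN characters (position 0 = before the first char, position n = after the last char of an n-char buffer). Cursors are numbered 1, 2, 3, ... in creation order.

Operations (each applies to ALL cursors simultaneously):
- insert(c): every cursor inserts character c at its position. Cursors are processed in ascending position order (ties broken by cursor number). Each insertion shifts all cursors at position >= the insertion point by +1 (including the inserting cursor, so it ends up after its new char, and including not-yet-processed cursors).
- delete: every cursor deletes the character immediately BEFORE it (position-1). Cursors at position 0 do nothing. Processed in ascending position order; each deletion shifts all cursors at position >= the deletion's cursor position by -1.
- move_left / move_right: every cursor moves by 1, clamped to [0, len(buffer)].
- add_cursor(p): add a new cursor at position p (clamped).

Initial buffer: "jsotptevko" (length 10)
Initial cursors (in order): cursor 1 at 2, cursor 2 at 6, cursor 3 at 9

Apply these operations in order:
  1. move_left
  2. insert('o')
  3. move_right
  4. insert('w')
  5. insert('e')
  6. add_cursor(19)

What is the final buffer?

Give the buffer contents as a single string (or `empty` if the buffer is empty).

Answer: josweotpotweevokweo

Derivation:
After op 1 (move_left): buffer="jsotptevko" (len 10), cursors c1@1 c2@5 c3@8, authorship ..........
After op 2 (insert('o')): buffer="josotpotevoko" (len 13), cursors c1@2 c2@7 c3@11, authorship .1....2...3..
After op 3 (move_right): buffer="josotpotevoko" (len 13), cursors c1@3 c2@8 c3@12, authorship .1....2...3..
After op 4 (insert('w')): buffer="joswotpotwevokwo" (len 16), cursors c1@4 c2@10 c3@15, authorship .1.1...2.2..3.3.
After op 5 (insert('e')): buffer="josweotpotweevokweo" (len 19), cursors c1@5 c2@12 c3@18, authorship .1.11...2.22..3.33.
After op 6 (add_cursor(19)): buffer="josweotpotweevokweo" (len 19), cursors c1@5 c2@12 c3@18 c4@19, authorship .1.11...2.22..3.33.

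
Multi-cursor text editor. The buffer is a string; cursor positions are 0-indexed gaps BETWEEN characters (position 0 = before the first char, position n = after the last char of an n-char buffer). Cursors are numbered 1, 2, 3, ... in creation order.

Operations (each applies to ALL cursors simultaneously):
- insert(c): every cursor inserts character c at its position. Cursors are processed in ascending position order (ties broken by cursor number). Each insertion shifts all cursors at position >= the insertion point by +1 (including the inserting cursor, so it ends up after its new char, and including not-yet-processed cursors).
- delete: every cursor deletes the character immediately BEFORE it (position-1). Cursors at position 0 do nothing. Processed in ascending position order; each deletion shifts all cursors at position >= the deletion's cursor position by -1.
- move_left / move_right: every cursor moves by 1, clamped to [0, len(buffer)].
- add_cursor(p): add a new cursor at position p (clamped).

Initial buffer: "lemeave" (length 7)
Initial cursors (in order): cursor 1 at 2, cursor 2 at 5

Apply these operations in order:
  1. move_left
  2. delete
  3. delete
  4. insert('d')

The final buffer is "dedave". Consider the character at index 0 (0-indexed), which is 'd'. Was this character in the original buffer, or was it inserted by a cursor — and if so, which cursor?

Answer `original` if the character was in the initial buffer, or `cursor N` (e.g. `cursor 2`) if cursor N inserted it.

Answer: cursor 1

Derivation:
After op 1 (move_left): buffer="lemeave" (len 7), cursors c1@1 c2@4, authorship .......
After op 2 (delete): buffer="emave" (len 5), cursors c1@0 c2@2, authorship .....
After op 3 (delete): buffer="eave" (len 4), cursors c1@0 c2@1, authorship ....
After op 4 (insert('d')): buffer="dedave" (len 6), cursors c1@1 c2@3, authorship 1.2...
Authorship (.=original, N=cursor N): 1 . 2 . . .
Index 0: author = 1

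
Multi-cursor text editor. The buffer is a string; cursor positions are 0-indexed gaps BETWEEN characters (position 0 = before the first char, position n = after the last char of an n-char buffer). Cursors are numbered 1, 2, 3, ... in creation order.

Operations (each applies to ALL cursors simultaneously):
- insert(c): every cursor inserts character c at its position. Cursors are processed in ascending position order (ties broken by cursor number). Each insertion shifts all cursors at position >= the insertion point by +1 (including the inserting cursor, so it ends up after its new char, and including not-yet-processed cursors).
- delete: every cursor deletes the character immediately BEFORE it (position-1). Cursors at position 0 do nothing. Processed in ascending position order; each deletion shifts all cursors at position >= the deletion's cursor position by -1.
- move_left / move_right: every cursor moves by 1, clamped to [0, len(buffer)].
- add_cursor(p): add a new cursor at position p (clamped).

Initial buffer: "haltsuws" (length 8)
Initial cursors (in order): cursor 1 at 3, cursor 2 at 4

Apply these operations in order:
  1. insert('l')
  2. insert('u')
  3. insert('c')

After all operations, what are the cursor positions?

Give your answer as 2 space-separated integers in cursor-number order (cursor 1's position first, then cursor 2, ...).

Answer: 6 10

Derivation:
After op 1 (insert('l')): buffer="halltlsuws" (len 10), cursors c1@4 c2@6, authorship ...1.2....
After op 2 (insert('u')): buffer="hallutlusuws" (len 12), cursors c1@5 c2@8, authorship ...11.22....
After op 3 (insert('c')): buffer="halluctlucsuws" (len 14), cursors c1@6 c2@10, authorship ...111.222....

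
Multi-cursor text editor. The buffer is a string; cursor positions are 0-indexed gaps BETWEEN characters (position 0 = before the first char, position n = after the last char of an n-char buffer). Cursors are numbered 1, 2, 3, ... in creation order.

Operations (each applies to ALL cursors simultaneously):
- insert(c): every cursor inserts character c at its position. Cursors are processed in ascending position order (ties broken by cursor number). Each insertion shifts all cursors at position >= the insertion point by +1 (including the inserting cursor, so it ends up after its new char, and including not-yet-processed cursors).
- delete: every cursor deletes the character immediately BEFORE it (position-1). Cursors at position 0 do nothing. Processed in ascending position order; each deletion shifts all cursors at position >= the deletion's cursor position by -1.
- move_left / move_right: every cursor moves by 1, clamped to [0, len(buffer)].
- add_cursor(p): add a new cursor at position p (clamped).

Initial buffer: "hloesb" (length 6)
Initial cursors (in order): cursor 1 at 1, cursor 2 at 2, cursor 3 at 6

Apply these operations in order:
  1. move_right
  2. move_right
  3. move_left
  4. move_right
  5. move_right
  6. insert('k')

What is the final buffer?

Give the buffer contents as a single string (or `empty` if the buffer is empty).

Answer: hloekskbk

Derivation:
After op 1 (move_right): buffer="hloesb" (len 6), cursors c1@2 c2@3 c3@6, authorship ......
After op 2 (move_right): buffer="hloesb" (len 6), cursors c1@3 c2@4 c3@6, authorship ......
After op 3 (move_left): buffer="hloesb" (len 6), cursors c1@2 c2@3 c3@5, authorship ......
After op 4 (move_right): buffer="hloesb" (len 6), cursors c1@3 c2@4 c3@6, authorship ......
After op 5 (move_right): buffer="hloesb" (len 6), cursors c1@4 c2@5 c3@6, authorship ......
After op 6 (insert('k')): buffer="hloekskbk" (len 9), cursors c1@5 c2@7 c3@9, authorship ....1.2.3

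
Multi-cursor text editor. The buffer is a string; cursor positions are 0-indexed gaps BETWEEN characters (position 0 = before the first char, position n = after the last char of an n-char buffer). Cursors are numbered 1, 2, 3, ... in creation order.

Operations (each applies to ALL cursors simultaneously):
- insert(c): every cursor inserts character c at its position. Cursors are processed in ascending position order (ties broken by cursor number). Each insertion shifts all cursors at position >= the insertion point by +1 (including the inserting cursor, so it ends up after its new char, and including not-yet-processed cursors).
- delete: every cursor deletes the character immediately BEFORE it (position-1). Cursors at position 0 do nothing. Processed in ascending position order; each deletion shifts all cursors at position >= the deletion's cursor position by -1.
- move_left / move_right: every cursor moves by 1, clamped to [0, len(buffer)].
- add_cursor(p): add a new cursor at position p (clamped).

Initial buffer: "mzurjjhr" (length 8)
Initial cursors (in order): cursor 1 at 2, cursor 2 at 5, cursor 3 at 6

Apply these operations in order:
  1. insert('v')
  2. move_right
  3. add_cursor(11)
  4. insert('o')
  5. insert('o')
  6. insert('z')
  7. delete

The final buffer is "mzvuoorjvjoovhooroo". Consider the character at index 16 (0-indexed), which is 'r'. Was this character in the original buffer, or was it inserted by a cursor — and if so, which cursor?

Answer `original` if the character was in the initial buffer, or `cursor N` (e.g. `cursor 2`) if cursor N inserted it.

Answer: original

Derivation:
After op 1 (insert('v')): buffer="mzvurjvjvhr" (len 11), cursors c1@3 c2@7 c3@9, authorship ..1...2.3..
After op 2 (move_right): buffer="mzvurjvjvhr" (len 11), cursors c1@4 c2@8 c3@10, authorship ..1...2.3..
After op 3 (add_cursor(11)): buffer="mzvurjvjvhr" (len 11), cursors c1@4 c2@8 c3@10 c4@11, authorship ..1...2.3..
After op 4 (insert('o')): buffer="mzvuorjvjovhoro" (len 15), cursors c1@5 c2@10 c3@13 c4@15, authorship ..1.1..2.23.3.4
After op 5 (insert('o')): buffer="mzvuoorjvjoovhooroo" (len 19), cursors c1@6 c2@12 c3@16 c4@19, authorship ..1.11..2.223.33.44
After op 6 (insert('z')): buffer="mzvuoozrjvjoozvhoozrooz" (len 23), cursors c1@7 c2@14 c3@19 c4@23, authorship ..1.111..2.2223.333.444
After op 7 (delete): buffer="mzvuoorjvjoovhooroo" (len 19), cursors c1@6 c2@12 c3@16 c4@19, authorship ..1.11..2.223.33.44
Authorship (.=original, N=cursor N): . . 1 . 1 1 . . 2 . 2 2 3 . 3 3 . 4 4
Index 16: author = original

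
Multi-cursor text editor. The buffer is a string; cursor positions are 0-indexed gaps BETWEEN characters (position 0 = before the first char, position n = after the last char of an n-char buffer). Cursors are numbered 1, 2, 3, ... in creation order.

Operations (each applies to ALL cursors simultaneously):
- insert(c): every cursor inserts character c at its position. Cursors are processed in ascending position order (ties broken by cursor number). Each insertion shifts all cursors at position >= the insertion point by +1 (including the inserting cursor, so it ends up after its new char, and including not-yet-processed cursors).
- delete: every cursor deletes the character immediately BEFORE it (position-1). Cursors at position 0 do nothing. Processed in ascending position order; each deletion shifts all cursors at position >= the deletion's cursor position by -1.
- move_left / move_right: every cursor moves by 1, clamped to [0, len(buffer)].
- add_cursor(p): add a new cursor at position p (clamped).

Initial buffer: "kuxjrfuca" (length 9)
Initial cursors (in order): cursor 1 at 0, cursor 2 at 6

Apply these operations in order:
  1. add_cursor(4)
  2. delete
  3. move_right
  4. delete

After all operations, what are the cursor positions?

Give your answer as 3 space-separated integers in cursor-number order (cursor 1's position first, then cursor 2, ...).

Answer: 0 2 2

Derivation:
After op 1 (add_cursor(4)): buffer="kuxjrfuca" (len 9), cursors c1@0 c3@4 c2@6, authorship .........
After op 2 (delete): buffer="kuxruca" (len 7), cursors c1@0 c3@3 c2@4, authorship .......
After op 3 (move_right): buffer="kuxruca" (len 7), cursors c1@1 c3@4 c2@5, authorship .......
After op 4 (delete): buffer="uxca" (len 4), cursors c1@0 c2@2 c3@2, authorship ....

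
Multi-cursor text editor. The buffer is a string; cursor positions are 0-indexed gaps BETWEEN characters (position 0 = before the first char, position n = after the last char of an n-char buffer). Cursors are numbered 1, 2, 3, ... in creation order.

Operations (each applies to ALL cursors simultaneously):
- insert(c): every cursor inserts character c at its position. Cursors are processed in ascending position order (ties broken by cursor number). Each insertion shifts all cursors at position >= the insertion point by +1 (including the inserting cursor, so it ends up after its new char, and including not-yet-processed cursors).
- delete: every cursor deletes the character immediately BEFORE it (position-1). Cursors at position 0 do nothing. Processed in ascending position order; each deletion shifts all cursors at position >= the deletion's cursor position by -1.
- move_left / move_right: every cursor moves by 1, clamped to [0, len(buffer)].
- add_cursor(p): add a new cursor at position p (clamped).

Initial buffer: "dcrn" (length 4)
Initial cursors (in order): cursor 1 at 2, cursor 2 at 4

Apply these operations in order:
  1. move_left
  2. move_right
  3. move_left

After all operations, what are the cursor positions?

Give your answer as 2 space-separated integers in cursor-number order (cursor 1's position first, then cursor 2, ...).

Answer: 1 3

Derivation:
After op 1 (move_left): buffer="dcrn" (len 4), cursors c1@1 c2@3, authorship ....
After op 2 (move_right): buffer="dcrn" (len 4), cursors c1@2 c2@4, authorship ....
After op 3 (move_left): buffer="dcrn" (len 4), cursors c1@1 c2@3, authorship ....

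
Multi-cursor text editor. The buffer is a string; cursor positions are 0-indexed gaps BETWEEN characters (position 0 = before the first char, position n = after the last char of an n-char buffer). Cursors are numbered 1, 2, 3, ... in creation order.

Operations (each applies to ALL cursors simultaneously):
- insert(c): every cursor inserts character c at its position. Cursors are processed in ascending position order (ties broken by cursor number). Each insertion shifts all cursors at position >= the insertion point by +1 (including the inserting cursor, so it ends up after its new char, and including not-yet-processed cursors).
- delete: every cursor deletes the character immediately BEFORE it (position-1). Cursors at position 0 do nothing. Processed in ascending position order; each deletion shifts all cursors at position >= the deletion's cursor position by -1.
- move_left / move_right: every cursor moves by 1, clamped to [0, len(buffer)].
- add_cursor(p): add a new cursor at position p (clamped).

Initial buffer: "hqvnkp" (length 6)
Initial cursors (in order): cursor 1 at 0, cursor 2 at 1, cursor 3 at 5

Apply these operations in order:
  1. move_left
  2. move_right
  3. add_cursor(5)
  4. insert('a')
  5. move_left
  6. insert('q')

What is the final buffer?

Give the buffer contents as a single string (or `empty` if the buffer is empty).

Answer: haqqaqvnkaqqap

Derivation:
After op 1 (move_left): buffer="hqvnkp" (len 6), cursors c1@0 c2@0 c3@4, authorship ......
After op 2 (move_right): buffer="hqvnkp" (len 6), cursors c1@1 c2@1 c3@5, authorship ......
After op 3 (add_cursor(5)): buffer="hqvnkp" (len 6), cursors c1@1 c2@1 c3@5 c4@5, authorship ......
After op 4 (insert('a')): buffer="haaqvnkaap" (len 10), cursors c1@3 c2@3 c3@9 c4@9, authorship .12....34.
After op 5 (move_left): buffer="haaqvnkaap" (len 10), cursors c1@2 c2@2 c3@8 c4@8, authorship .12....34.
After op 6 (insert('q')): buffer="haqqaqvnkaqqap" (len 14), cursors c1@4 c2@4 c3@12 c4@12, authorship .1122....3344.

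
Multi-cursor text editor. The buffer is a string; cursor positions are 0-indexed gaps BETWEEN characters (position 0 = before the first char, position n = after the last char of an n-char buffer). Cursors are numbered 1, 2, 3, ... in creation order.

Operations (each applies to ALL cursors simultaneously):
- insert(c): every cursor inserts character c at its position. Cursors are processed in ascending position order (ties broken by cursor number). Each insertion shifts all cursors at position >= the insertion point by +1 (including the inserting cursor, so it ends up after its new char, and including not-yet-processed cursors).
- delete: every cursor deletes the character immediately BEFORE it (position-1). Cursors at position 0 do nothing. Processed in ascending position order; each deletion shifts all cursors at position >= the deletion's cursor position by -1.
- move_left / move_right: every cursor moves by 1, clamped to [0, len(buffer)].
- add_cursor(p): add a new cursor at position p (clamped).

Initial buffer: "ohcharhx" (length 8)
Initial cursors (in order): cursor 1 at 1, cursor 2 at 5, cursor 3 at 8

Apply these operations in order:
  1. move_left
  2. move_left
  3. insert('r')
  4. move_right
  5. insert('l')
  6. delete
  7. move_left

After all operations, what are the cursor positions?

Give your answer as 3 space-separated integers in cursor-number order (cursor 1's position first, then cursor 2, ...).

Answer: 1 5 9

Derivation:
After op 1 (move_left): buffer="ohcharhx" (len 8), cursors c1@0 c2@4 c3@7, authorship ........
After op 2 (move_left): buffer="ohcharhx" (len 8), cursors c1@0 c2@3 c3@6, authorship ........
After op 3 (insert('r')): buffer="rohcrharrhx" (len 11), cursors c1@1 c2@5 c3@9, authorship 1...2...3..
After op 4 (move_right): buffer="rohcrharrhx" (len 11), cursors c1@2 c2@6 c3@10, authorship 1...2...3..
After op 5 (insert('l')): buffer="rolhcrhlarrhlx" (len 14), cursors c1@3 c2@8 c3@13, authorship 1.1..2.2..3.3.
After op 6 (delete): buffer="rohcrharrhx" (len 11), cursors c1@2 c2@6 c3@10, authorship 1...2...3..
After op 7 (move_left): buffer="rohcrharrhx" (len 11), cursors c1@1 c2@5 c3@9, authorship 1...2...3..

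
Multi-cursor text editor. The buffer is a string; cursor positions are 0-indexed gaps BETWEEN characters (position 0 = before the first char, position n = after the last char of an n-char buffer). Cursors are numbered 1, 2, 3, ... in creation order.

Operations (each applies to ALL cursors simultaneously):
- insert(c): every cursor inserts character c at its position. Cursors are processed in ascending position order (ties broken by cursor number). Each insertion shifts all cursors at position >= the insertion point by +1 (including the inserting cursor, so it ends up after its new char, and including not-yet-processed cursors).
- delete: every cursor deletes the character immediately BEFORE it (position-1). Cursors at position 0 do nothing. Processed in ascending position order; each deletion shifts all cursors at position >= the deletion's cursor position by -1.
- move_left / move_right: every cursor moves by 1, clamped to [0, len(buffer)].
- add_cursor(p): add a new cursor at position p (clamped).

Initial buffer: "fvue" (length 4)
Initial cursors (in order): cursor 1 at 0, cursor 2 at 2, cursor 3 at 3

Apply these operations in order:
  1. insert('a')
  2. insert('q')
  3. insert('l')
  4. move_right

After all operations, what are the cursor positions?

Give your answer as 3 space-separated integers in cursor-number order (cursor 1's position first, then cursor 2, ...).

After op 1 (insert('a')): buffer="afvauae" (len 7), cursors c1@1 c2@4 c3@6, authorship 1..2.3.
After op 2 (insert('q')): buffer="aqfvaquaqe" (len 10), cursors c1@2 c2@6 c3@9, authorship 11..22.33.
After op 3 (insert('l')): buffer="aqlfvaqluaqle" (len 13), cursors c1@3 c2@8 c3@12, authorship 111..222.333.
After op 4 (move_right): buffer="aqlfvaqluaqle" (len 13), cursors c1@4 c2@9 c3@13, authorship 111..222.333.

Answer: 4 9 13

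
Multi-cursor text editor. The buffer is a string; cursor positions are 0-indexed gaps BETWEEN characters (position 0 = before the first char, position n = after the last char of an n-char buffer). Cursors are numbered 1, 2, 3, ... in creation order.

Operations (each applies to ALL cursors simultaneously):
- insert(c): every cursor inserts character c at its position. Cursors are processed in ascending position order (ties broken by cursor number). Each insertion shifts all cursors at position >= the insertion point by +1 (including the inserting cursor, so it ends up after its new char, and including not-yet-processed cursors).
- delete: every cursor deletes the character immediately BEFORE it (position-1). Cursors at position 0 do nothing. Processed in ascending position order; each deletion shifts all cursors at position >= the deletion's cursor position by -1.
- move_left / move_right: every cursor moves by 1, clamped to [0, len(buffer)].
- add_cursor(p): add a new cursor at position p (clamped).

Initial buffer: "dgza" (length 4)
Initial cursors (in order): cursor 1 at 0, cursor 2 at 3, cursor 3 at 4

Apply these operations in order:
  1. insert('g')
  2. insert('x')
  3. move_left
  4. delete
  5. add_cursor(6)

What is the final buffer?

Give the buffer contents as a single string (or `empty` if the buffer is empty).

After op 1 (insert('g')): buffer="gdgzgag" (len 7), cursors c1@1 c2@5 c3@7, authorship 1...2.3
After op 2 (insert('x')): buffer="gxdgzgxagx" (len 10), cursors c1@2 c2@7 c3@10, authorship 11...22.33
After op 3 (move_left): buffer="gxdgzgxagx" (len 10), cursors c1@1 c2@6 c3@9, authorship 11...22.33
After op 4 (delete): buffer="xdgzxax" (len 7), cursors c1@0 c2@4 c3@6, authorship 1...2.3
After op 5 (add_cursor(6)): buffer="xdgzxax" (len 7), cursors c1@0 c2@4 c3@6 c4@6, authorship 1...2.3

Answer: xdgzxax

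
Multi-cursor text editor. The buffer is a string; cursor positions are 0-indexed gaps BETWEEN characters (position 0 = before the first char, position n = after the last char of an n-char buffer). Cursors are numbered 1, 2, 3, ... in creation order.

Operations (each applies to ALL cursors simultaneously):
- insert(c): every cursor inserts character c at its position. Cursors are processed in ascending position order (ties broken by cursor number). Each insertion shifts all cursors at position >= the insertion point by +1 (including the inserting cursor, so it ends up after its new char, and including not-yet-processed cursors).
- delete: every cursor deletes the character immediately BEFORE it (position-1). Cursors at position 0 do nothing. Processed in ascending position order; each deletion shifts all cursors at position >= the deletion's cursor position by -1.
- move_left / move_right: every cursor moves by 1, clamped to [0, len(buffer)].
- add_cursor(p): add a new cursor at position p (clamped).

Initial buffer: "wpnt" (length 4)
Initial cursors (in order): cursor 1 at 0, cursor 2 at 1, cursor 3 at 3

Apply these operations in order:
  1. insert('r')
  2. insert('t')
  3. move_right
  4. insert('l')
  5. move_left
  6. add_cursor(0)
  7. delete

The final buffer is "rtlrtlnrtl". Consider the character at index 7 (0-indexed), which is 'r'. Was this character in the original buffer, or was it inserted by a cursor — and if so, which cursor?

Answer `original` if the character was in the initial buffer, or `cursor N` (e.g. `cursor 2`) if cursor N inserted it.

After op 1 (insert('r')): buffer="rwrpnrt" (len 7), cursors c1@1 c2@3 c3@6, authorship 1.2..3.
After op 2 (insert('t')): buffer="rtwrtpnrtt" (len 10), cursors c1@2 c2@5 c3@9, authorship 11.22..33.
After op 3 (move_right): buffer="rtwrtpnrtt" (len 10), cursors c1@3 c2@6 c3@10, authorship 11.22..33.
After op 4 (insert('l')): buffer="rtwlrtplnrttl" (len 13), cursors c1@4 c2@8 c3@13, authorship 11.122.2.33.3
After op 5 (move_left): buffer="rtwlrtplnrttl" (len 13), cursors c1@3 c2@7 c3@12, authorship 11.122.2.33.3
After op 6 (add_cursor(0)): buffer="rtwlrtplnrttl" (len 13), cursors c4@0 c1@3 c2@7 c3@12, authorship 11.122.2.33.3
After op 7 (delete): buffer="rtlrtlnrtl" (len 10), cursors c4@0 c1@2 c2@5 c3@9, authorship 111222.333
Authorship (.=original, N=cursor N): 1 1 1 2 2 2 . 3 3 3
Index 7: author = 3

Answer: cursor 3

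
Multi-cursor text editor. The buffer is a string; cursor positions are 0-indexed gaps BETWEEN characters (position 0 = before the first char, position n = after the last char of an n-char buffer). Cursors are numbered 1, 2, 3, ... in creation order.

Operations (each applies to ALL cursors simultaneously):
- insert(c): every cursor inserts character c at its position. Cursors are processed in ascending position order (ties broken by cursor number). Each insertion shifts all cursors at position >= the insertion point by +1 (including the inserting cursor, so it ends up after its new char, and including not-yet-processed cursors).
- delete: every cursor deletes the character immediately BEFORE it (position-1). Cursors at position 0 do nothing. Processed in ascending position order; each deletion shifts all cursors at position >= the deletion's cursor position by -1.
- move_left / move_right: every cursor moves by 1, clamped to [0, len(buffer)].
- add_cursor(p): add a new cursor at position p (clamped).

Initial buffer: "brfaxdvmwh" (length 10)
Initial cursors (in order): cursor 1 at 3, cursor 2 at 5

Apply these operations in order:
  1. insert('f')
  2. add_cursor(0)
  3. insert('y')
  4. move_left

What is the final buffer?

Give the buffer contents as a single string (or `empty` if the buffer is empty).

Answer: ybrffyaxfydvmwh

Derivation:
After op 1 (insert('f')): buffer="brffaxfdvmwh" (len 12), cursors c1@4 c2@7, authorship ...1..2.....
After op 2 (add_cursor(0)): buffer="brffaxfdvmwh" (len 12), cursors c3@0 c1@4 c2@7, authorship ...1..2.....
After op 3 (insert('y')): buffer="ybrffyaxfydvmwh" (len 15), cursors c3@1 c1@6 c2@10, authorship 3...11..22.....
After op 4 (move_left): buffer="ybrffyaxfydvmwh" (len 15), cursors c3@0 c1@5 c2@9, authorship 3...11..22.....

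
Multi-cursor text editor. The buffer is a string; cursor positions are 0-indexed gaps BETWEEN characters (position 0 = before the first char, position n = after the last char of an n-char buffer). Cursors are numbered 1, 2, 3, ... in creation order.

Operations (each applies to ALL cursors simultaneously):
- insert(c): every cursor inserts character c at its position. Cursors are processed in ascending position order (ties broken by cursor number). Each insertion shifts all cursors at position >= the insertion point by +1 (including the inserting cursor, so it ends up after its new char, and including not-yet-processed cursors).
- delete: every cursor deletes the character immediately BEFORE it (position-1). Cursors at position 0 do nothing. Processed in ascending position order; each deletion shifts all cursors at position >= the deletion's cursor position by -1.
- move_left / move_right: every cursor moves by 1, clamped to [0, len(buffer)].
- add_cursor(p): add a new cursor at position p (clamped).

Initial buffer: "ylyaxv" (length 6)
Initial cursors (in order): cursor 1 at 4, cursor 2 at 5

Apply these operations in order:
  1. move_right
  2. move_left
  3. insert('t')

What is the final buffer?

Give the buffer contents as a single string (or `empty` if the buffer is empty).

After op 1 (move_right): buffer="ylyaxv" (len 6), cursors c1@5 c2@6, authorship ......
After op 2 (move_left): buffer="ylyaxv" (len 6), cursors c1@4 c2@5, authorship ......
After op 3 (insert('t')): buffer="ylyatxtv" (len 8), cursors c1@5 c2@7, authorship ....1.2.

Answer: ylyatxtv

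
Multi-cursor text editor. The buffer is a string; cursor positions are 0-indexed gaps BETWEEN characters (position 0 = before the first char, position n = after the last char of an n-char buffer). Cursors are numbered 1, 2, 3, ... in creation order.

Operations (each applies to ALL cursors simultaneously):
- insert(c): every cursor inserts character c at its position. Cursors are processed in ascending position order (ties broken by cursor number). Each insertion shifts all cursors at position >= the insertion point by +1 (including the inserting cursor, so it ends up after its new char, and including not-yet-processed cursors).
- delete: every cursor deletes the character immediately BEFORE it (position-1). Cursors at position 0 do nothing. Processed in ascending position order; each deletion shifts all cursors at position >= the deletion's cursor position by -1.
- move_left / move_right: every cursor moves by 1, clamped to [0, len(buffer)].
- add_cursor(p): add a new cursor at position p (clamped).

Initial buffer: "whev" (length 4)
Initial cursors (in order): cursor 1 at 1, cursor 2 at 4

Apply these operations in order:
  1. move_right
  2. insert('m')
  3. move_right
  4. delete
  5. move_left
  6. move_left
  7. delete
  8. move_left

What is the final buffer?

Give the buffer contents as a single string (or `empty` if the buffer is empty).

After op 1 (move_right): buffer="whev" (len 4), cursors c1@2 c2@4, authorship ....
After op 2 (insert('m')): buffer="whmevm" (len 6), cursors c1@3 c2@6, authorship ..1..2
After op 3 (move_right): buffer="whmevm" (len 6), cursors c1@4 c2@6, authorship ..1..2
After op 4 (delete): buffer="whmv" (len 4), cursors c1@3 c2@4, authorship ..1.
After op 5 (move_left): buffer="whmv" (len 4), cursors c1@2 c2@3, authorship ..1.
After op 6 (move_left): buffer="whmv" (len 4), cursors c1@1 c2@2, authorship ..1.
After op 7 (delete): buffer="mv" (len 2), cursors c1@0 c2@0, authorship 1.
After op 8 (move_left): buffer="mv" (len 2), cursors c1@0 c2@0, authorship 1.

Answer: mv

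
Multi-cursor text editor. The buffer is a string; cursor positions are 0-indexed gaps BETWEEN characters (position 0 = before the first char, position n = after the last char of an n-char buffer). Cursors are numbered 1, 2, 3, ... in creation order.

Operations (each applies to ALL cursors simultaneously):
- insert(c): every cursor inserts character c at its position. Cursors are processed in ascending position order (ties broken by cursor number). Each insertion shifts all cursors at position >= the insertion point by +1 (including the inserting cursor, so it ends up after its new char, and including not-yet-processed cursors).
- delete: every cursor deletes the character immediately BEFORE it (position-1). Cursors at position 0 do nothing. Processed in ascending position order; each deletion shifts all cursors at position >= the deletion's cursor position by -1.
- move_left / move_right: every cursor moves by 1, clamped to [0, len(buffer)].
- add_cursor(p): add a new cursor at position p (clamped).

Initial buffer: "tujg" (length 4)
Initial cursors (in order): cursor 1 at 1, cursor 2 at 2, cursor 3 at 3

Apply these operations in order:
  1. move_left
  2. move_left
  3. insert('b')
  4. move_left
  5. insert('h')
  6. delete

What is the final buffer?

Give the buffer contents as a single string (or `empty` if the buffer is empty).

Answer: bbtbujg

Derivation:
After op 1 (move_left): buffer="tujg" (len 4), cursors c1@0 c2@1 c3@2, authorship ....
After op 2 (move_left): buffer="tujg" (len 4), cursors c1@0 c2@0 c3@1, authorship ....
After op 3 (insert('b')): buffer="bbtbujg" (len 7), cursors c1@2 c2@2 c3@4, authorship 12.3...
After op 4 (move_left): buffer="bbtbujg" (len 7), cursors c1@1 c2@1 c3@3, authorship 12.3...
After op 5 (insert('h')): buffer="bhhbthbujg" (len 10), cursors c1@3 c2@3 c3@6, authorship 1122.33...
After op 6 (delete): buffer="bbtbujg" (len 7), cursors c1@1 c2@1 c3@3, authorship 12.3...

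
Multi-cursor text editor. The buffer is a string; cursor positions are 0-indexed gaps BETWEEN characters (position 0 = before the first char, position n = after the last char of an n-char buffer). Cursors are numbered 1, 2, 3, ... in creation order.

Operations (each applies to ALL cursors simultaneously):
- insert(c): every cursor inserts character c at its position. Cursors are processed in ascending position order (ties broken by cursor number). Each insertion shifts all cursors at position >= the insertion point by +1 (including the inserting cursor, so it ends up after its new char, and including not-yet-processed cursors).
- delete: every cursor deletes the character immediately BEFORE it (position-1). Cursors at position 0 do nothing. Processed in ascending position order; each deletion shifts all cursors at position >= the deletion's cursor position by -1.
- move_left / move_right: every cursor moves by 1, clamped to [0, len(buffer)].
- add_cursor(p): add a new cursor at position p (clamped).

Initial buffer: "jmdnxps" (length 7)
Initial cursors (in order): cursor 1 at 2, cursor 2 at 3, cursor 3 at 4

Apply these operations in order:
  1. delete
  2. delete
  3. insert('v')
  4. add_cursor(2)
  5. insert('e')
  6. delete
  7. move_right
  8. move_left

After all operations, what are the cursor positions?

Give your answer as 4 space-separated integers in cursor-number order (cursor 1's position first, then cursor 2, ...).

Answer: 3 3 3 2

Derivation:
After op 1 (delete): buffer="jxps" (len 4), cursors c1@1 c2@1 c3@1, authorship ....
After op 2 (delete): buffer="xps" (len 3), cursors c1@0 c2@0 c3@0, authorship ...
After op 3 (insert('v')): buffer="vvvxps" (len 6), cursors c1@3 c2@3 c3@3, authorship 123...
After op 4 (add_cursor(2)): buffer="vvvxps" (len 6), cursors c4@2 c1@3 c2@3 c3@3, authorship 123...
After op 5 (insert('e')): buffer="vveveeexps" (len 10), cursors c4@3 c1@7 c2@7 c3@7, authorship 1243123...
After op 6 (delete): buffer="vvvxps" (len 6), cursors c4@2 c1@3 c2@3 c3@3, authorship 123...
After op 7 (move_right): buffer="vvvxps" (len 6), cursors c4@3 c1@4 c2@4 c3@4, authorship 123...
After op 8 (move_left): buffer="vvvxps" (len 6), cursors c4@2 c1@3 c2@3 c3@3, authorship 123...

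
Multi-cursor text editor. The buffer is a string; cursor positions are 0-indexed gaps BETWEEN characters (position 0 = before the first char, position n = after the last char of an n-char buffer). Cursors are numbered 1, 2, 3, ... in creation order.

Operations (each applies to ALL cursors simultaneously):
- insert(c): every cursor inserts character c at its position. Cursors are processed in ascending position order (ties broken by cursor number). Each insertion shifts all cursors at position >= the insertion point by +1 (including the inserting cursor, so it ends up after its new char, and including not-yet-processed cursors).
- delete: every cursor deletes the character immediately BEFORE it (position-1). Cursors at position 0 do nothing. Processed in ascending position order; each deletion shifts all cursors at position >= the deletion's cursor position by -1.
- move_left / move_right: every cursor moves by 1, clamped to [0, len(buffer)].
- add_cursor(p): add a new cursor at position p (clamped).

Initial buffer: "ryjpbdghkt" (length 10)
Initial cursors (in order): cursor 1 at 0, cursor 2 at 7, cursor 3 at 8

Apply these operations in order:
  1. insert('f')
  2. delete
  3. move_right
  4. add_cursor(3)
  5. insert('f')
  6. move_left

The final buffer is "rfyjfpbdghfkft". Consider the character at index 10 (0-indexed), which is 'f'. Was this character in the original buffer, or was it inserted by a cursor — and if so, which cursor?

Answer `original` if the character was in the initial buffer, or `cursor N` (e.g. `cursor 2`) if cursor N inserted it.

After op 1 (insert('f')): buffer="fryjpbdgfhfkt" (len 13), cursors c1@1 c2@9 c3@11, authorship 1.......2.3..
After op 2 (delete): buffer="ryjpbdghkt" (len 10), cursors c1@0 c2@7 c3@8, authorship ..........
After op 3 (move_right): buffer="ryjpbdghkt" (len 10), cursors c1@1 c2@8 c3@9, authorship ..........
After op 4 (add_cursor(3)): buffer="ryjpbdghkt" (len 10), cursors c1@1 c4@3 c2@8 c3@9, authorship ..........
After op 5 (insert('f')): buffer="rfyjfpbdghfkft" (len 14), cursors c1@2 c4@5 c2@11 c3@13, authorship .1..4.....2.3.
After op 6 (move_left): buffer="rfyjfpbdghfkft" (len 14), cursors c1@1 c4@4 c2@10 c3@12, authorship .1..4.....2.3.
Authorship (.=original, N=cursor N): . 1 . . 4 . . . . . 2 . 3 .
Index 10: author = 2

Answer: cursor 2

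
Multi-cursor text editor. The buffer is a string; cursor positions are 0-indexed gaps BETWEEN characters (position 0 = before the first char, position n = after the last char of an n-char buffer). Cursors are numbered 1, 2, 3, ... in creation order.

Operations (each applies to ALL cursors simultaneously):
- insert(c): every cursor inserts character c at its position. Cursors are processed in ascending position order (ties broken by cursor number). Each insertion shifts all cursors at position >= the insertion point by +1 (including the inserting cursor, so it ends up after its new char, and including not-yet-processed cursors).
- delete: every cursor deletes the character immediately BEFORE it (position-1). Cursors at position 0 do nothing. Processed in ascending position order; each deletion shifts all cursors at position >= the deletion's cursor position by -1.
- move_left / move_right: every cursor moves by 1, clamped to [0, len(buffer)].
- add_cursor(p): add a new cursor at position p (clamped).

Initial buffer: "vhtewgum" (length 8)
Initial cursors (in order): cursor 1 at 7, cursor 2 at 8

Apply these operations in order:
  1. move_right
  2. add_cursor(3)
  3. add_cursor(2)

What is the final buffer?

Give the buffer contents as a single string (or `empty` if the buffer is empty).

After op 1 (move_right): buffer="vhtewgum" (len 8), cursors c1@8 c2@8, authorship ........
After op 2 (add_cursor(3)): buffer="vhtewgum" (len 8), cursors c3@3 c1@8 c2@8, authorship ........
After op 3 (add_cursor(2)): buffer="vhtewgum" (len 8), cursors c4@2 c3@3 c1@8 c2@8, authorship ........

Answer: vhtewgum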